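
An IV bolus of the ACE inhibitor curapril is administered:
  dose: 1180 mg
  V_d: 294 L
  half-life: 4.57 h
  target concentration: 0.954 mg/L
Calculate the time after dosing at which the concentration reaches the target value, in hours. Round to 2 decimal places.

9.47 h

C₀ = Dose / Vd = 1180 / 294 = 4.014 mg/L
k = ln2 / t½ = 0.693147 / 4.57 = 0.1517 h⁻¹
t = ln(C₀ / C) / k = ln(4.014 / 0.954) / 0.1517
  = ln(4.208) / 0.1517 = 1.437 / 0.1517 = 9.473 h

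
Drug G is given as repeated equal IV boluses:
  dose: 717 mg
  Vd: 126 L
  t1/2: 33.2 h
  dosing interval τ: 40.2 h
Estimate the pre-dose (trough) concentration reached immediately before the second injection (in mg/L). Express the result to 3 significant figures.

C₀ per dose = Dose / Vd = 717 / 126 = 5.690 mg/L
k = ln2 / t½ = 0.693147 / 33.2 = 0.02088 h⁻¹
Fraction remaining after one interval: r = e^(−kτ) = e^(−0.02088 × 40.2) = 0.4320
Before dose 2, 1 dose has been given (aged 1τ).
C_trough = C₀ × r = 5.690 × 0.4320 = 2.458 mg/L

2.46 mg/L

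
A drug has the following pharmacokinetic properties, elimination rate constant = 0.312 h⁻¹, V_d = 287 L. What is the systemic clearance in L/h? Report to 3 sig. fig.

89.5 L/h

CL = k × Vd = 0.312 × 287 = 89.54 L/h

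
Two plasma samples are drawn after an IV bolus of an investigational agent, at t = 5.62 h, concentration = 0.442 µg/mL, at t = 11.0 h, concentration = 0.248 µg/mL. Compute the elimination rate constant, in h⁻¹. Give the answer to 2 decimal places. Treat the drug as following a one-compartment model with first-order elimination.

k = ln(C₁/C₂) / (t₂ − t₁) = ln(0.442/0.248) / (11.0 − 5.62)
  = 0.5779 / 5.380 = 0.1074 h⁻¹

0.11 h⁻¹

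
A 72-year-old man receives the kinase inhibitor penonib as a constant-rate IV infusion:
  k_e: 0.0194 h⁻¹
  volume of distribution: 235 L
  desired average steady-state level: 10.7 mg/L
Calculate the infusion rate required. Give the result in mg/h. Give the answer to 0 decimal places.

CL = k × Vd = 0.01940 × 235 = 4.559 L/h
At steady state, infusion rate R₀ = Css × CL = 10.7 × 4.559 = 48.78 mg/h

49 mg/h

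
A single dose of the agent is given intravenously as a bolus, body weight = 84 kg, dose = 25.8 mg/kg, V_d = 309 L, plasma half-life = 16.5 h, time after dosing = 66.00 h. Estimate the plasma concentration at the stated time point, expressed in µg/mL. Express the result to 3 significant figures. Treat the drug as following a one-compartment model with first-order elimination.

Total dose = 25.8 × 84 = 2167 mg
C₀ = Dose / Vd = 2167 / 309 = 7.013 mg/L
k = ln2 / t½ = 0.693147 / 16.5 = 0.04201 h⁻¹
t / t½ = 66.00 / 16.5 = 4 half-lives
C = C₀ × (1/2)^4 = 7.013 × 0.06250 = 0.4383 mg/L
(0.4383 mg/L = 0.4383 µg/mL)

0.438 µg/mL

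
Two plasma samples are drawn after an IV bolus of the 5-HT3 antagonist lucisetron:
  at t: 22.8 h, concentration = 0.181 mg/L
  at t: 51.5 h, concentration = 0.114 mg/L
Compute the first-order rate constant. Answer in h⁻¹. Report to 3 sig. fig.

k = ln(C₁/C₂) / (t₂ − t₁) = ln(0.181/0.114) / (51.5 − 22.8)
  = 0.4623 / 28.70 = 0.01611 h⁻¹

0.0161 h⁻¹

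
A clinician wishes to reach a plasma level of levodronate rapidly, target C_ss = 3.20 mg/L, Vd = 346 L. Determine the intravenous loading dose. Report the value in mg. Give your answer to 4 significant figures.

1107 mg

LD = Css × Vd = 3.20 × 346 = 1107 mg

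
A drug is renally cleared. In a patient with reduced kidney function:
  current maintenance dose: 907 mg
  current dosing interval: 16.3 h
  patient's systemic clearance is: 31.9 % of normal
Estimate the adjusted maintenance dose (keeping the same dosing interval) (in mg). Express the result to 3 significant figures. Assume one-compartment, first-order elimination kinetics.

To keep the same average steady-state level, dosing rate must scale with clearance.
CL ratio = 31.9 / 100 = 0.3190
New dose (same interval) = 907 × 0.3190 = 289.3 mg

289 mg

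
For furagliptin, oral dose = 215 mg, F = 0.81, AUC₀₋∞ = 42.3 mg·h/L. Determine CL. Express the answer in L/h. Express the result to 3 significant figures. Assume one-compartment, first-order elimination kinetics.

4.12 L/h

CL = F·Dose / AUC = 0.81 × 215 / 42.3 = 4.117 L/h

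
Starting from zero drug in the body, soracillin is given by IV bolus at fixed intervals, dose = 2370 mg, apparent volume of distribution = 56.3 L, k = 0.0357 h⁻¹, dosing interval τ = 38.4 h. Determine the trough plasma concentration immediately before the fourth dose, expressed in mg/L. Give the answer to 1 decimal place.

C₀ per dose = Dose / Vd = 2370 / 56.3 = 42.10 mg/L
Fraction remaining after one interval: r = e^(−kτ) = e^(−0.03570 × 38.4) = 0.2539
Before dose 4, 3 doses have been given (aged 1τ, 2τ, 3τ).
C_trough = C₀ × (r + r² + … + r^3) = C₀ × r(1−r^3)/(1−r)
        = 42.10 × 0.2539 × (1 − 0.01637) / (1 − 0.2539) = 14.09 mg/L

14.1 mg/L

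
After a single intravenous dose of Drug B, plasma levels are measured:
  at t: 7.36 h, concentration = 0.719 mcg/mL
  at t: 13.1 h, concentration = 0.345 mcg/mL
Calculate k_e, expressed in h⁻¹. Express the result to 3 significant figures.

0.128 h⁻¹

k = ln(C₁/C₂) / (t₂ − t₁) = ln(0.719/0.345) / (13.1 − 7.36)
  = 0.7343 / 5.740 = 0.1279 h⁻¹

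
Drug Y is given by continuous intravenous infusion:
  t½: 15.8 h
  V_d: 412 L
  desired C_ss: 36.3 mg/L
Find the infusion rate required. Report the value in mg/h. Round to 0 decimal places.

656 mg/h

k = ln2 / t½ = 0.693147 / 15.8 = 0.04387 h⁻¹
CL = k × Vd = 0.04387 × 412 = 18.07 L/h
At steady state, infusion rate R₀ = Css × CL = 36.3 × 18.07 = 655.9 mg/h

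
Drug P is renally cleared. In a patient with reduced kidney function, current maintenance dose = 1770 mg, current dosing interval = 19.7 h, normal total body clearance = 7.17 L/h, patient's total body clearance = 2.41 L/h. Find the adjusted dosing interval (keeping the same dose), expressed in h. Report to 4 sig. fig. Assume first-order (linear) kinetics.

58.61 h

To keep the same average steady-state level, dosing rate must scale with clearance.
CL ratio = 2.41 / 7.17 = 0.3361
New interval (same dose) = 19.7 / 0.3361 = 58.61 h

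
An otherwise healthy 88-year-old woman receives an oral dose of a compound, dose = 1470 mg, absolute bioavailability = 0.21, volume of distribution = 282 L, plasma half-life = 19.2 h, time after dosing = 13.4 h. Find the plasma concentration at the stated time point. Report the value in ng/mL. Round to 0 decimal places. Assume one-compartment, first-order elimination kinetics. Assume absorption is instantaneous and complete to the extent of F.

675 ng/mL

Amount reaching circulation = F × Dose = 0.21 × 1470 = 308.7 mg
C₀ = F·Dose / Vd = 308.7 / 282 = 1.095 mg/L
k = ln2 / t½ = 0.693147 / 19.2 = 0.03610 h⁻¹
C = C₀ · e^(−k·t) = 1.095 × e^(−0.03610 × 13.4)
  = 1.095 × 0.6165 = 0.6751 mg/L
Convert: 0.6751 mg/L × 1000 = 675.1 ng/mL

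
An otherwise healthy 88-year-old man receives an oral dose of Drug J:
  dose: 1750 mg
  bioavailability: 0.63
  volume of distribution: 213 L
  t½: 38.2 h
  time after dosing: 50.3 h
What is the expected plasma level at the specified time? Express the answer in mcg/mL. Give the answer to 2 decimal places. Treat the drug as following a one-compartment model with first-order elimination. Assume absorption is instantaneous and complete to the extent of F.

Amount reaching circulation = F × Dose = 0.63 × 1750 = 1103 mg
C₀ = F·Dose / Vd = 1103 / 213 = 5.178 mg/L
k = ln2 / t½ = 0.693147 / 38.2 = 0.01815 h⁻¹
C = C₀ · e^(−k·t) = 5.178 × e^(−0.01815 × 50.3)
  = 5.178 × 0.4013 = 2.078 mg/L
(2.078 mg/L = 2.078 mcg/mL)

2.08 mcg/mL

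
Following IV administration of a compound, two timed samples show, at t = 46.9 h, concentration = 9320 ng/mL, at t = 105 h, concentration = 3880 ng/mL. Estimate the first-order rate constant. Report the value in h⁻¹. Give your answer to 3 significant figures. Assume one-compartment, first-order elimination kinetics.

0.0151 h⁻¹

k = ln(C₁/C₂) / (t₂ − t₁) = ln(9320/3880) / (105 − 46.9)
  = 0.8763 / 58.10 = 0.01508 h⁻¹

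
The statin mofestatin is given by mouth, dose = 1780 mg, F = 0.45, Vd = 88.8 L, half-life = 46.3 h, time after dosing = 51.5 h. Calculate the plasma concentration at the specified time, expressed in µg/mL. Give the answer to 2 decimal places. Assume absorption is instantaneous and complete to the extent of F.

Amount reaching circulation = F × Dose = 0.45 × 1780 = 801.0 mg
C₀ = F·Dose / Vd = 801.0 / 88.8 = 9.020 mg/L
k = ln2 / t½ = 0.693147 / 46.3 = 0.01497 h⁻¹
C = C₀ · e^(−k·t) = 9.020 × e^(−0.01497 × 51.5)
  = 9.020 × 0.4626 = 4.173 mg/L
(4.173 mg/L = 4.173 µg/mL)

4.17 µg/mL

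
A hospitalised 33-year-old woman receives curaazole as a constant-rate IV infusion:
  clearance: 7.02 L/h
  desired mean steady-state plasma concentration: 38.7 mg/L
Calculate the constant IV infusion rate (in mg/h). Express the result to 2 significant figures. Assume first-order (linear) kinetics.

270 mg/h

At steady state, infusion rate R₀ = Css × CL = 38.7 × 7.020 = 271.7 mg/h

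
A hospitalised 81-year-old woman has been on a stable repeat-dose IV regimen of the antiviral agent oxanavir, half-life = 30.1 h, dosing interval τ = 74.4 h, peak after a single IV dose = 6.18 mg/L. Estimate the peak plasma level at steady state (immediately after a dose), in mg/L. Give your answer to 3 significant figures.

k = ln2 / t½ = 0.693147 / 30.1 = 0.02303 h⁻¹
e^(−kτ) = e^(−0.02303 × 74.4) = 0.1802
Accumulation ratio R = 1 / (1 − e^(−kτ)) = 1 / (1 − 0.1802) = 1.220
Steady-state peak = C₀ × R = 6.18 × 1.220 = 7.540 mg/L

7.54 mg/L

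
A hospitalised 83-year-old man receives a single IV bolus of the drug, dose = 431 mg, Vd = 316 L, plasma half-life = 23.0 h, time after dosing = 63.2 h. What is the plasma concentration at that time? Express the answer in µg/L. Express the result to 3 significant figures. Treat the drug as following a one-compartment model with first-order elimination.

C₀ = Dose / Vd = 431.0 / 316 = 1.364 mg/L
k = ln2 / t½ = 0.693147 / 23.0 = 0.03014 h⁻¹
C = C₀ · e^(−k·t) = 1.364 × e^(−0.03014 × 63.2)
  = 1.364 × 0.1488 = 0.2030 mg/L
Convert: 0.2030 mg/L × 1000 = 203.0 µg/L

203 µg/L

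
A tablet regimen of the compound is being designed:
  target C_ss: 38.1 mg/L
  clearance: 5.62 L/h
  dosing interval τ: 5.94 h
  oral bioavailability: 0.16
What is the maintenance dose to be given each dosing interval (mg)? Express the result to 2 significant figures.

7900 mg

At steady state, F × (Dose/τ) = Css × CL.
Dose = Css × CL × τ / F = 38.1 × 5.620 × 5.94 / 0.16 = 7949 mg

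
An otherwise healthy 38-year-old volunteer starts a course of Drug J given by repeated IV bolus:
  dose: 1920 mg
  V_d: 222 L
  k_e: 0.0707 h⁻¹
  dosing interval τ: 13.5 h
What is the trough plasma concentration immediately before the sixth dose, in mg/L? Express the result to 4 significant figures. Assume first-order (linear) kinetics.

C₀ per dose = Dose / Vd = 1920 / 222 = 8.649 mg/L
Fraction remaining after one interval: r = e^(−kτ) = e^(−0.07070 × 13.5) = 0.3850
Before dose 6, 5 doses have been given (aged 1τ, 2τ, 3τ, 4τ, 5τ).
C_trough = C₀ × (r + r² + … + r^5) = C₀ × r(1−r^5)/(1−r)
        = 8.649 × 0.3850 × (1 − 0.008459) / (1 − 0.3850) = 5.369 mg/L

5.369 mg/L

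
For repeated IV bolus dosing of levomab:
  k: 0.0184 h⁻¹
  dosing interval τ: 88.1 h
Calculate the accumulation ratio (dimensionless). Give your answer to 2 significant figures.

1.2

e^(−kτ) = e^(−0.01840 × 88.1) = 0.1977
Accumulation ratio R = 1 / (1 − e^(−kτ)) = 1 / (1 − 0.1977) = 1.246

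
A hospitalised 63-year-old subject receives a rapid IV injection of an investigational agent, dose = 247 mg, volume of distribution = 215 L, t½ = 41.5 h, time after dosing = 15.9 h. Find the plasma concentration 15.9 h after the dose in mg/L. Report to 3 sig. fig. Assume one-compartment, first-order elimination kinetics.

C₀ = Dose / Vd = 247.0 / 215 = 1.149 mg/L
k = ln2 / t½ = 0.693147 / 41.5 = 0.01670 h⁻¹
C = C₀ · e^(−k·t) = 1.149 × e^(−0.01670 × 15.9)
  = 1.149 × 0.7668 = 0.8811 mg/L

0.881 mg/L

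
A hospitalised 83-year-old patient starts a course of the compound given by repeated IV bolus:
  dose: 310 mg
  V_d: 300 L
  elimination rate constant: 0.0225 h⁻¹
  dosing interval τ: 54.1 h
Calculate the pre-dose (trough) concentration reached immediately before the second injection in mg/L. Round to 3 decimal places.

0.306 mg/L

C₀ per dose = Dose / Vd = 310 / 300 = 1.033 mg/L
Fraction remaining after one interval: r = e^(−kτ) = e^(−0.02250 × 54.1) = 0.2960
Before dose 2, 1 dose has been given (aged 1τ).
C_trough = C₀ × r = 1.033 × 0.2960 = 0.3058 mg/L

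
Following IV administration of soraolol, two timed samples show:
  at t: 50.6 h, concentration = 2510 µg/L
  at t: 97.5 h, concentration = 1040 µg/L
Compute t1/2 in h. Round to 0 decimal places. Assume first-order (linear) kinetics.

k = ln(C₁/C₂) / (t₂ − t₁) = ln(2510/1040) / (97.5 − 50.6)
  = 0.8811 / 46.90 = 0.01879 h⁻¹
t½ = ln2 / k = 0.693147 / 0.01879 = 36.89 h

37 h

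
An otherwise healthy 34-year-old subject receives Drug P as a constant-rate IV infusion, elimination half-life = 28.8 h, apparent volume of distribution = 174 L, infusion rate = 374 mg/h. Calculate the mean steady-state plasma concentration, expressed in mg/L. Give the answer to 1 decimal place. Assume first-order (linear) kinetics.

k = ln2 / t½ = 0.693147 / 28.8 = 0.02407 h⁻¹
CL = k × Vd = 0.02407 × 174 = 4.188 L/h
At steady state Css = R₀ / CL = 374 / 4.188 = 89.30 mg/L

89.3 mg/L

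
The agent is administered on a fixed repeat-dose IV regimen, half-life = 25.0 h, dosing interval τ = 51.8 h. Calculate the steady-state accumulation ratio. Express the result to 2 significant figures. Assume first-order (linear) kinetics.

1.3

k = ln2 / t½ = 0.693147 / 25.0 = 0.02773 h⁻¹
e^(−kτ) = e^(−0.02773 × 51.8) = 0.2378
Accumulation ratio R = 1 / (1 − e^(−kτ)) = 1 / (1 − 0.2378) = 1.312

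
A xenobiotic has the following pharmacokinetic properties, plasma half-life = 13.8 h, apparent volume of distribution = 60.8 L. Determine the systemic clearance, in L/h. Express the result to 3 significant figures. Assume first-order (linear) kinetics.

k = ln2 / t½ = 0.693147 / 13.8 = 0.05023 h⁻¹
CL = k × Vd = 0.05023 × 60.8 = 3.054 L/h

3.05 L/h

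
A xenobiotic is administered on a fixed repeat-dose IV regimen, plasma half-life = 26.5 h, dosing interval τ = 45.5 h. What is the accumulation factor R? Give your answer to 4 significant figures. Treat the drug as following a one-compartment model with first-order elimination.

1.437

k = ln2 / t½ = 0.693147 / 26.5 = 0.02616 h⁻¹
e^(−kτ) = e^(−0.02616 × 45.5) = 0.3041
Accumulation ratio R = 1 / (1 − e^(−kτ)) = 1 / (1 − 0.3041) = 1.437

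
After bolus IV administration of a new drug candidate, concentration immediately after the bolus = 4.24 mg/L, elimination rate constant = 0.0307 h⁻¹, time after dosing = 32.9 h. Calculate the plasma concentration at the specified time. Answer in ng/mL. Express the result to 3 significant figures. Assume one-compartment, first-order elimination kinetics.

C = C₀ · e^(−k·t) = 4.240 × e^(−0.03070 × 32.9)
  = 4.240 × 0.3642 = 1.544 mg/L
Convert: 1.544 mg/L × 1000 = 1544 ng/mL

1540 ng/mL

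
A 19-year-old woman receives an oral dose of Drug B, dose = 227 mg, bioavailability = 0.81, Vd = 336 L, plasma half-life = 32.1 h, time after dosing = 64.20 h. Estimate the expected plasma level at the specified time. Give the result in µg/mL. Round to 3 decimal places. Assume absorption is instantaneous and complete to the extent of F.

Amount reaching circulation = F × Dose = 0.81 × 227.0 = 183.9 mg
C₀ = F·Dose / Vd = 183.9 / 336 = 0.5473 mg/L
k = ln2 / t½ = 0.693147 / 32.1 = 0.02159 h⁻¹
t / t½ = 64.20 / 32.1 = 2 half-lives
C = C₀ × (1/2)^2 = 0.5473 × 0.2500 = 0.1368 mg/L
(0.1368 mg/L = 0.1368 µg/mL)

0.137 µg/mL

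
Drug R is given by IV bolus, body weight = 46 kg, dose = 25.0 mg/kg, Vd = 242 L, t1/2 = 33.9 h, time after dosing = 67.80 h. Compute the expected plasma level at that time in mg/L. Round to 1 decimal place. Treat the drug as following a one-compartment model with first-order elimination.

Total dose = 25.0 × 46 = 1150 mg
C₀ = Dose / Vd = 1150 / 242 = 4.752 mg/L
k = ln2 / t½ = 0.693147 / 33.9 = 0.02045 h⁻¹
t / t½ = 67.80 / 33.9 = 2 half-lives
C = C₀ × (1/2)^2 = 4.752 × 0.2500 = 1.188 mg/L

1.2 mg/L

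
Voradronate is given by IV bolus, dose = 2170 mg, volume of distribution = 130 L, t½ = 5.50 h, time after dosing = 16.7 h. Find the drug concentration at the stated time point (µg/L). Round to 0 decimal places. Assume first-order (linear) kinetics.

C₀ = Dose / Vd = 2170 / 130 = 16.69 mg/L
k = ln2 / t½ = 0.693147 / 5.50 = 0.1260 h⁻¹
C = C₀ · e^(−k·t) = 16.69 × e^(−0.1260 × 16.7)
  = 16.69 × 0.1219 = 2.035 mg/L
Convert: 2.035 mg/L × 1000 = 2035 µg/L

2035 µg/L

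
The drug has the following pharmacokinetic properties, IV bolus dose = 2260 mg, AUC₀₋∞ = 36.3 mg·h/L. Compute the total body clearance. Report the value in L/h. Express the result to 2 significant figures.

CL = Dose / AUC = 2260 / 36.3 = 62.26 L/h

62 L/h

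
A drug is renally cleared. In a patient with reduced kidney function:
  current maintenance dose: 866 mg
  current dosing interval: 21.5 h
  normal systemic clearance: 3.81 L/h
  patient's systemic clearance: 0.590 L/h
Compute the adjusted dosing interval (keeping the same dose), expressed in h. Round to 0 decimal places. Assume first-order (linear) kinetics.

139 h

To keep the same average steady-state level, dosing rate must scale with clearance.
CL ratio = 0.590 / 3.81 = 0.1549
New interval (same dose) = 21.5 / 0.1549 = 138.8 h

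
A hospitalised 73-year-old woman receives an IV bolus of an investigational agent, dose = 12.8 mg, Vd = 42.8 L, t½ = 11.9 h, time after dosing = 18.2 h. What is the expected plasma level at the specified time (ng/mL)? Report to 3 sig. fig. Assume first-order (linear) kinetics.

C₀ = Dose / Vd = 12.80 / 42.8 = 0.2991 mg/L
k = ln2 / t½ = 0.693147 / 11.9 = 0.05825 h⁻¹
C = C₀ · e^(−k·t) = 0.2991 × e^(−0.05825 × 18.2)
  = 0.2991 × 0.3464 = 0.1036 mg/L
Convert: 0.1036 mg/L × 1000 = 103.6 ng/mL

104 ng/mL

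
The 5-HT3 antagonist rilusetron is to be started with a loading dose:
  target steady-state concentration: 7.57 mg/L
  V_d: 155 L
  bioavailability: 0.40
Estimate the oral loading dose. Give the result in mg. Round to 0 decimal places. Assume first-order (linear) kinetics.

2933 mg

LD = Css × Vd / F = 7.57 × 155 / 0.40 = 2933 mg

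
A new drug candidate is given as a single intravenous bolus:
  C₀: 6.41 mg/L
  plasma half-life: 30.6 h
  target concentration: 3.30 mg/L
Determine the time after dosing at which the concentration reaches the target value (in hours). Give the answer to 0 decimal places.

k = ln2 / t½ = 0.693147 / 30.6 = 0.02265 h⁻¹
t = ln(C₀ / C) / k = ln(6.410 / 3.30) / 0.02265
  = ln(1.942) / 0.02265 = 0.6637 / 0.02265 = 29.30 h

29 h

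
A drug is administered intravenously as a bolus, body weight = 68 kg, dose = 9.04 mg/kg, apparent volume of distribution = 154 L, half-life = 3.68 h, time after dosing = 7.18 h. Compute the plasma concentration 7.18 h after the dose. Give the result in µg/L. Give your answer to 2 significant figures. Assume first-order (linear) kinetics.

Total dose = 9.04 × 68 = 614.7 mg
C₀ = Dose / Vd = 614.7 / 154 = 3.992 mg/L
k = ln2 / t½ = 0.693147 / 3.68 = 0.1884 h⁻¹
C = C₀ · e^(−k·t) = 3.992 × e^(−0.1884 × 7.18)
  = 3.992 × 0.2585 = 1.032 mg/L
Convert: 1.032 mg/L × 1000 = 1032 µg/L

1000 µg/L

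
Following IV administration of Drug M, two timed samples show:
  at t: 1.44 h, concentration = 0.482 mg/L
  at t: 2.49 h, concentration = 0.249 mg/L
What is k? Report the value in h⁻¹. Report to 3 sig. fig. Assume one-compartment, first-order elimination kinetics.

0.629 h⁻¹

k = ln(C₁/C₂) / (t₂ − t₁) = ln(0.482/0.249) / (2.49 − 1.44)
  = 0.6605 / 1.050 = 0.6290 h⁻¹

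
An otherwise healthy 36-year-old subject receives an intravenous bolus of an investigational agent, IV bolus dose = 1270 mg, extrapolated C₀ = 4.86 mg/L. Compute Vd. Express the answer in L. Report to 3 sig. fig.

261 L

Vd = Dose / C₀ = 1270 / 4.86 = 261.3 L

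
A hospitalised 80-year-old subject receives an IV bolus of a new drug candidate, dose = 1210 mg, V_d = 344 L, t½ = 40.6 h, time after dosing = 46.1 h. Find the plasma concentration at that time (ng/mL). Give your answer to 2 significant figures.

C₀ = Dose / Vd = 1210 / 344 = 3.517 mg/L
k = ln2 / t½ = 0.693147 / 40.6 = 0.01707 h⁻¹
C = C₀ · e^(−k·t) = 3.517 × e^(−0.01707 × 46.1)
  = 3.517 × 0.4552 = 1.601 mg/L
Convert: 1.601 mg/L × 1000 = 1601 ng/mL

1600 ng/mL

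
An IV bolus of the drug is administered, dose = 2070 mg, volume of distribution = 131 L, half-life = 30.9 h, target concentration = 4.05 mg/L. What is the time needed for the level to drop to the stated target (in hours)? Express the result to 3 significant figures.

60.7 h

C₀ = Dose / Vd = 2070 / 131 = 15.80 mg/L
k = ln2 / t½ = 0.693147 / 30.9 = 0.02243 h⁻¹
t = ln(C₀ / C) / k = ln(15.80 / 4.05) / 0.02243
  = ln(3.901) / 0.02243 = 1.361 / 0.02243 = 60.68 h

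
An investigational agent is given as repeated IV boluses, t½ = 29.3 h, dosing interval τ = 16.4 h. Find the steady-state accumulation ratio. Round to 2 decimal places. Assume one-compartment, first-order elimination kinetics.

3.11

k = ln2 / t½ = 0.693147 / 29.3 = 0.02366 h⁻¹
e^(−kτ) = e^(−0.02366 × 16.4) = 0.6784
Accumulation ratio R = 1 / (1 − e^(−kτ)) = 1 / (1 − 0.6784) = 3.109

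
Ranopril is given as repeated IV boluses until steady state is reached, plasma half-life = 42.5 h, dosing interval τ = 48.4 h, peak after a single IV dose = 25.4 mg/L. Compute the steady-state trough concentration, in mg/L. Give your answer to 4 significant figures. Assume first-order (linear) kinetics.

k = ln2 / t½ = 0.693147 / 42.5 = 0.01631 h⁻¹
e^(−kτ) = e^(−0.01631 × 48.4) = 0.4541
Accumulation ratio R = 1 / (1 − e^(−kτ)) = 1 / (1 − 0.4541) = 1.832
Steady-state trough = C₀ × R × e^(−kτ) = 25.4 × 1.832 × 0.4541 = 21.13 mg/L

21.13 mg/L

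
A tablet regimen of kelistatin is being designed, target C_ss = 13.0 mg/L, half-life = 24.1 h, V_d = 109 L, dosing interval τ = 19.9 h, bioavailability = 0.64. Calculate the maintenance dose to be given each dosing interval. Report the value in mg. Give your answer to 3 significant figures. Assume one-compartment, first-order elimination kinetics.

1270 mg

k = ln2 / t½ = 0.693147 / 24.1 = 0.02876 h⁻¹
CL = k × Vd = 0.02876 × 109 = 3.135 L/h
At steady state, F × (Dose/τ) = Css × CL.
Dose = Css × CL × τ / F = 13.0 × 3.135 × 19.9 / 0.64 = 1267 mg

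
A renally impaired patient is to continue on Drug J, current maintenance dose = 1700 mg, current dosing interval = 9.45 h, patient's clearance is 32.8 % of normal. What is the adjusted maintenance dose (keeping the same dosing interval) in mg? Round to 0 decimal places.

558 mg

To keep the same average steady-state level, dosing rate must scale with clearance.
CL ratio = 32.8 / 100 = 0.3280
New dose (same interval) = 1700 × 0.3280 = 557.6 mg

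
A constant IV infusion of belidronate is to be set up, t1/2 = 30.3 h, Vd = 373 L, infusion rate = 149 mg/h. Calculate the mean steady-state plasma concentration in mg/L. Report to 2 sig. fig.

17 mg/L

k = ln2 / t½ = 0.693147 / 30.3 = 0.02288 h⁻¹
CL = k × Vd = 0.02288 × 373 = 8.534 L/h
At steady state Css = R₀ / CL = 149 / 8.534 = 17.46 mg/L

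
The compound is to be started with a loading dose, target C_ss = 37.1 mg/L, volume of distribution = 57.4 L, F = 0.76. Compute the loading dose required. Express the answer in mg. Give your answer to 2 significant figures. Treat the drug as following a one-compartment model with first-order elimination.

LD = Css × Vd / F = 37.1 × 57.4 / 0.76 = 2802 mg

2800 mg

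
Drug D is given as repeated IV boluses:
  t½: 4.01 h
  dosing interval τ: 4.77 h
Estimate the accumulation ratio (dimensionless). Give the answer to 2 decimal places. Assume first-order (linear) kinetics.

k = ln2 / t½ = 0.693147 / 4.01 = 0.1729 h⁻¹
e^(−kτ) = e^(−0.1729 × 4.77) = 0.4384
Accumulation ratio R = 1 / (1 − e^(−kτ)) = 1 / (1 − 0.4384) = 1.781

1.78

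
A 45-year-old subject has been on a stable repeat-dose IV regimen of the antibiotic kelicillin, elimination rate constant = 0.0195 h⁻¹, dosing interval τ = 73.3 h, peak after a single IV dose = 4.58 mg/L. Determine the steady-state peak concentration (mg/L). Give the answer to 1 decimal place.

e^(−kτ) = e^(−0.01950 × 73.3) = 0.2395
Accumulation ratio R = 1 / (1 − e^(−kτ)) = 1 / (1 − 0.2395) = 1.315
Steady-state peak = C₀ × R = 4.58 × 1.315 = 6.023 mg/L

6.0 mg/L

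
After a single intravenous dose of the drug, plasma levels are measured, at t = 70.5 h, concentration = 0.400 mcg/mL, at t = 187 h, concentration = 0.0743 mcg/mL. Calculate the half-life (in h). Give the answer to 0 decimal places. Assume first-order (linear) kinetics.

k = ln(C₁/C₂) / (t₂ − t₁) = ln(0.400/0.0743) / (187 − 70.5)
  = 1.683 / 116.5 = 0.01445 h⁻¹
t½ = ln2 / k = 0.693147 / 0.01445 = 47.97 h

48 h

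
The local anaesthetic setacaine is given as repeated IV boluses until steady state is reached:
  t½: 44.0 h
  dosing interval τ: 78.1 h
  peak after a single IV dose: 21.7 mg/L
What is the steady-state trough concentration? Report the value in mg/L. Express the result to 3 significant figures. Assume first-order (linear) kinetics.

8.96 mg/L

k = ln2 / t½ = 0.693147 / 44.0 = 0.01575 h⁻¹
e^(−kτ) = e^(−0.01575 × 78.1) = 0.2923
Accumulation ratio R = 1 / (1 − e^(−kτ)) = 1 / (1 − 0.2923) = 1.413
Steady-state trough = C₀ × R × e^(−kτ) = 21.7 × 1.413 × 0.2923 = 8.963 mg/L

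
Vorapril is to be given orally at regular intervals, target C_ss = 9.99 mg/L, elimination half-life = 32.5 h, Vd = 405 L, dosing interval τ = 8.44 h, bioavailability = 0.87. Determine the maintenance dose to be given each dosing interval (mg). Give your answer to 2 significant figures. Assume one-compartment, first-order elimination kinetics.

840 mg

k = ln2 / t½ = 0.693147 / 32.5 = 0.02133 h⁻¹
CL = k × Vd = 0.02133 × 405 = 8.639 L/h
At steady state, F × (Dose/τ) = Css × CL.
Dose = Css × CL × τ / F = 9.99 × 8.639 × 8.44 / 0.87 = 837.2 mg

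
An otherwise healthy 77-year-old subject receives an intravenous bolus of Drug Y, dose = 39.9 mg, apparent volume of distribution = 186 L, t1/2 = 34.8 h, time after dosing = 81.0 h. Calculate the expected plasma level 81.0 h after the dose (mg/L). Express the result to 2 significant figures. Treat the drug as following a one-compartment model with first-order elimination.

C₀ = Dose / Vd = 39.90 / 186 = 0.2145 mg/L
k = ln2 / t½ = 0.693147 / 34.8 = 0.01992 h⁻¹
C = C₀ · e^(−k·t) = 0.2145 × e^(−0.01992 × 81.0)
  = 0.2145 × 0.1992 = 0.04273 mg/L

0.043 mg/L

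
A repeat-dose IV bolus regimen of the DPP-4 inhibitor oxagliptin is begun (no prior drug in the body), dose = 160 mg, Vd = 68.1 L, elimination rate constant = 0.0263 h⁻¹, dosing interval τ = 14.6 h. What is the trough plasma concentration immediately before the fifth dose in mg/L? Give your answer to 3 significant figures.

C₀ per dose = Dose / Vd = 160 / 68.1 = 2.349 mg/L
Fraction remaining after one interval: r = e^(−kτ) = e^(−0.02630 × 14.6) = 0.6811
Before dose 5, 4 doses have been given (aged 1τ, 2τ, 3τ, 4τ).
C_trough = C₀ × (r + r² + … + r^4) = C₀ × r(1−r^4)/(1−r)
        = 2.349 × 0.6811 × (1 − 0.2152) / (1 − 0.6811) = 3.937 mg/L

3.94 mg/L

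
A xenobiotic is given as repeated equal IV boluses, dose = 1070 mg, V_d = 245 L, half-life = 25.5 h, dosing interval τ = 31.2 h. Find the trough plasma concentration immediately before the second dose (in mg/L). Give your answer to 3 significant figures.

1.87 mg/L

C₀ per dose = Dose / Vd = 1070 / 245 = 4.367 mg/L
k = ln2 / t½ = 0.693147 / 25.5 = 0.02718 h⁻¹
Fraction remaining after one interval: r = e^(−kτ) = e^(−0.02718 × 31.2) = 0.4283
Before dose 2, 1 dose has been given (aged 1τ).
C_trough = C₀ × r = 4.367 × 0.4283 = 1.870 mg/L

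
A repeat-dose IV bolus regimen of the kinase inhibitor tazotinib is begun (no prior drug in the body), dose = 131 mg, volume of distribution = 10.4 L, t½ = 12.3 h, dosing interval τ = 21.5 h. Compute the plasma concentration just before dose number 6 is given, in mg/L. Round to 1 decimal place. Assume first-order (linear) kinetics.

5.3 mg/L

C₀ per dose = Dose / Vd = 131 / 10.4 = 12.60 mg/L
k = ln2 / t½ = 0.693147 / 12.3 = 0.05635 h⁻¹
Fraction remaining after one interval: r = e^(−kτ) = e^(−0.05635 × 21.5) = 0.2977
Before dose 6, 5 doses have been given (aged 1τ, 2τ, 3τ, 4τ, 5τ).
C_trough = C₀ × (r + r² + … + r^5) = C₀ × r(1−r^5)/(1−r)
        = 12.60 × 0.2977 × (1 − 0.002338) / (1 − 0.2977) = 5.329 mg/L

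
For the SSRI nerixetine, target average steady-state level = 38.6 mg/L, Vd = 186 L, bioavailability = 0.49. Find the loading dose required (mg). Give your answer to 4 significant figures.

LD = Css × Vd / F = 38.6 × 186 / 0.49 = 14650 mg

14650 mg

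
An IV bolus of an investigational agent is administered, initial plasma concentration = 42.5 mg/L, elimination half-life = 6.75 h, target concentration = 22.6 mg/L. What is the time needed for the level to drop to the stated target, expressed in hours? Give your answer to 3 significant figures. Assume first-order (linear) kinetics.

k = ln2 / t½ = 0.693147 / 6.75 = 0.1027 h⁻¹
t = ln(C₀ / C) / k = ln(42.50 / 22.6) / 0.1027
  = ln(1.881) / 0.1027 = 0.6318 / 0.1027 = 6.152 h

6.15 h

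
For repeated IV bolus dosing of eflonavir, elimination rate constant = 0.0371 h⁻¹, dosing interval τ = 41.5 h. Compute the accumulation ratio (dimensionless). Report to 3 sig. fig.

e^(−kτ) = e^(−0.03710 × 41.5) = 0.2145
Accumulation ratio R = 1 / (1 − e^(−kτ)) = 1 / (1 − 0.2145) = 1.273

1.27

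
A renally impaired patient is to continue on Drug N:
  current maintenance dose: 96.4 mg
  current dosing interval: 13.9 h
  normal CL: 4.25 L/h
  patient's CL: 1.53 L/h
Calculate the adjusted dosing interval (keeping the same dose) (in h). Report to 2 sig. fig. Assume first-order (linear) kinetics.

39 h

To keep the same average steady-state level, dosing rate must scale with clearance.
CL ratio = 1.53 / 4.25 = 0.3600
New interval (same dose) = 13.9 / 0.3600 = 38.61 h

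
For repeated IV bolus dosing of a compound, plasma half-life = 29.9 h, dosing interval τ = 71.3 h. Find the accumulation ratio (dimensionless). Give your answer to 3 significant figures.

1.24

k = ln2 / t½ = 0.693147 / 29.9 = 0.02318 h⁻¹
e^(−kτ) = e^(−0.02318 × 71.3) = 0.1915
Accumulation ratio R = 1 / (1 − e^(−kτ)) = 1 / (1 − 0.1915) = 1.237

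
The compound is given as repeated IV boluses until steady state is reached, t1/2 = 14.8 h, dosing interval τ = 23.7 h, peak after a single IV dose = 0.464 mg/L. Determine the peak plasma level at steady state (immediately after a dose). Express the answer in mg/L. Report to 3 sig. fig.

0.692 mg/L

k = ln2 / t½ = 0.693147 / 14.8 = 0.04683 h⁻¹
e^(−kτ) = e^(−0.04683 × 23.7) = 0.3296
Accumulation ratio R = 1 / (1 − e^(−kτ)) = 1 / (1 − 0.3296) = 1.492
Steady-state peak = C₀ × R = 0.464 × 1.492 = 0.6923 mg/L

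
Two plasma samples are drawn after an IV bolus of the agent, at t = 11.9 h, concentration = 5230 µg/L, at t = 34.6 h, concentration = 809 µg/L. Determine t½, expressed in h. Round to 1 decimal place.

8.4 h

k = ln(C₁/C₂) / (t₂ − t₁) = ln(5230/809) / (34.6 − 11.9)
  = 1.866 / 22.70 = 0.08220 h⁻¹
t½ = ln2 / k = 0.693147 / 0.08220 = 8.432 h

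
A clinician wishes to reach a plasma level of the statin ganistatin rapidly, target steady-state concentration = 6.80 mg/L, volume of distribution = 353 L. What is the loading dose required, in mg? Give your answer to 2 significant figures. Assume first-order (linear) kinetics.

2400 mg

LD = Css × Vd = 6.80 × 353 = 2400 mg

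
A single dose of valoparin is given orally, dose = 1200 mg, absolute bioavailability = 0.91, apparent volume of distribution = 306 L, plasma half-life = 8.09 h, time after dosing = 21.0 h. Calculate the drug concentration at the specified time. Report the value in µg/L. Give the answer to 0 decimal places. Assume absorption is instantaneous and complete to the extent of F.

Amount reaching circulation = F × Dose = 0.91 × 1200 = 1092 mg
C₀ = F·Dose / Vd = 1092 / 306 = 3.569 mg/L
k = ln2 / t½ = 0.693147 / 8.09 = 0.08568 h⁻¹
C = C₀ · e^(−k·t) = 3.569 × e^(−0.08568 × 21.0)
  = 3.569 × 0.1654 = 0.5903 mg/L
Convert: 0.5903 mg/L × 1000 = 590.3 µg/L

590 µg/L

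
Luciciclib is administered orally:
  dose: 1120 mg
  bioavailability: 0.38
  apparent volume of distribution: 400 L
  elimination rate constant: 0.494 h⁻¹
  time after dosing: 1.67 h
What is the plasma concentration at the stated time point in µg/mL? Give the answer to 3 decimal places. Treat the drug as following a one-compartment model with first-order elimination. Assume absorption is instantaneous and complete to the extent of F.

Amount reaching circulation = F × Dose = 0.38 × 1120 = 425.6 mg
C₀ = F·Dose / Vd = 425.6 / 400 = 1.064 mg/L
C = C₀ · e^(−k·t) = 1.064 × e^(−0.4940 × 1.67)
  = 1.064 × 0.4382 = 0.4662 mg/L
(0.4662 mg/L = 0.4662 µg/mL)

0.466 µg/mL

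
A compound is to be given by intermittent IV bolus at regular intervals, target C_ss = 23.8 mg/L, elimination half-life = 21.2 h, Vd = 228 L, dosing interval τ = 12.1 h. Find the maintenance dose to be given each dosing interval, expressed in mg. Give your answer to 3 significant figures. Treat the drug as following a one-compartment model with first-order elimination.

2150 mg

k = ln2 / t½ = 0.693147 / 21.2 = 0.03270 h⁻¹
CL = k × Vd = 0.03270 × 228 = 7.456 L/h
At steady state, Dose/τ = Css × CL.
Dose = Css × CL × τ = 23.8 × 7.456 × 12.1 = 2147 mg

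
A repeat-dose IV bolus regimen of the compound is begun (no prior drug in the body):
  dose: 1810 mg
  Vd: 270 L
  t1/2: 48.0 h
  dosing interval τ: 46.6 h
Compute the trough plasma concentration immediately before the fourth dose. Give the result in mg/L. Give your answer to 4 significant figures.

6.056 mg/L

C₀ per dose = Dose / Vd = 1810 / 270 = 6.704 mg/L
k = ln2 / t½ = 0.693147 / 48.0 = 0.01444 h⁻¹
Fraction remaining after one interval: r = e^(−kτ) = e^(−0.01444 × 46.6) = 0.5102
Before dose 4, 3 doses have been given (aged 1τ, 2τ, 3τ).
C_trough = C₀ × (r + r² + … + r^3) = C₀ × r(1−r^3)/(1−r)
        = 6.704 × 0.5102 × (1 − 0.1328) / (1 − 0.5102) = 6.056 mg/L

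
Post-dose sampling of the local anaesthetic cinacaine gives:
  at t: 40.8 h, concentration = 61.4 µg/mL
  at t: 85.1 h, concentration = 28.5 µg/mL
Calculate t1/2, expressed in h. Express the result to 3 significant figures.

40.0 h

k = ln(C₁/C₂) / (t₂ − t₁) = ln(61.4/28.5) / (85.1 − 40.8)
  = 0.7675 / 44.30 = 0.01733 h⁻¹
t½ = ln2 / k = 0.693147 / 0.01733 = 40.00 h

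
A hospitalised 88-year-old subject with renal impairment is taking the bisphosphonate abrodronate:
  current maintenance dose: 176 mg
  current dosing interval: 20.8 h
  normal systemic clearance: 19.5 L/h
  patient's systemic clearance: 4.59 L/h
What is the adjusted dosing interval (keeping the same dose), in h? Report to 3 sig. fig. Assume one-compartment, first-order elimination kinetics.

To keep the same average steady-state level, dosing rate must scale with clearance.
CL ratio = 4.59 / 19.5 = 0.2354
New interval (same dose) = 20.8 / 0.2354 = 88.36 h

88.4 h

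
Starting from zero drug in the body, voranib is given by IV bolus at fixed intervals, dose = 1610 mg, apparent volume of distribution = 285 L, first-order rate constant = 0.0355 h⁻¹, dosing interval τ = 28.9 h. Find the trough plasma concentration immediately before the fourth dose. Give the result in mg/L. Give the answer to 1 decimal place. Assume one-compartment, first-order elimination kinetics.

3.0 mg/L

C₀ per dose = Dose / Vd = 1610 / 285 = 5.649 mg/L
Fraction remaining after one interval: r = e^(−kτ) = e^(−0.03550 × 28.9) = 0.3585
Before dose 4, 3 doses have been given (aged 1τ, 2τ, 3τ).
C_trough = C₀ × (r + r² + … + r^3) = C₀ × r(1−r^3)/(1−r)
        = 5.649 × 0.3585 × (1 − 0.04608) / (1 − 0.3585) = 3.011 mg/L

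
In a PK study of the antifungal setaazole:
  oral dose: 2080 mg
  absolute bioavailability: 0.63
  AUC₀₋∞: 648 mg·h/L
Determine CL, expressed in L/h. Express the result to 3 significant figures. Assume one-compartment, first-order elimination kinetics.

2.02 L/h

CL = F·Dose / AUC = 0.63 × 2080 / 648 = 2.022 L/h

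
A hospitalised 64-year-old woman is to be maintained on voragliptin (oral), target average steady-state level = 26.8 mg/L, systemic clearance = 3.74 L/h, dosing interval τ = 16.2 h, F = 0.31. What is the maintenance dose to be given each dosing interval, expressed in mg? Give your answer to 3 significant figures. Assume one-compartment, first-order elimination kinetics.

5240 mg

At steady state, F × (Dose/τ) = Css × CL.
Dose = Css × CL × τ / F = 26.8 × 3.740 × 16.2 / 0.31 = 5238 mg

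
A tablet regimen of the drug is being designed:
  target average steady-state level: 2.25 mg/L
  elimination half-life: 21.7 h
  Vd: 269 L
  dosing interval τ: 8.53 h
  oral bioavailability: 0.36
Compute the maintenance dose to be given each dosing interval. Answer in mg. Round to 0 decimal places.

k = ln2 / t½ = 0.693147 / 21.7 = 0.03194 h⁻¹
CL = k × Vd = 0.03194 × 269 = 8.592 L/h
At steady state, F × (Dose/τ) = Css × CL.
Dose = Css × CL × τ / F = 2.25 × 8.592 × 8.53 / 0.36 = 458.1 mg

458 mg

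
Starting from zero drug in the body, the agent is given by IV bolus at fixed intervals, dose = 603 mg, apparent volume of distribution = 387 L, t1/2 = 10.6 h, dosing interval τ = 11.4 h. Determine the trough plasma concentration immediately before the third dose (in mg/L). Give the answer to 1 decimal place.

1.1 mg/L

C₀ per dose = Dose / Vd = 603 / 387 = 1.558 mg/L
k = ln2 / t½ = 0.693147 / 10.6 = 0.06539 h⁻¹
Fraction remaining after one interval: r = e^(−kτ) = e^(−0.06539 × 11.4) = 0.4745
Before dose 3, 2 doses have been given (aged 1τ, 2τ).
C_trough = C₀ × (r + r²) = 1.558 × (0.4745 + 0.2252) = 1.090 mg/L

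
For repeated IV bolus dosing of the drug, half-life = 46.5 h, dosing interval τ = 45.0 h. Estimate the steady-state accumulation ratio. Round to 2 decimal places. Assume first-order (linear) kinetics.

k = ln2 / t½ = 0.693147 / 46.5 = 0.01491 h⁻¹
e^(−kτ) = e^(−0.01491 × 45.0) = 0.5112
Accumulation ratio R = 1 / (1 − e^(−kτ)) = 1 / (1 − 0.5112) = 2.046

2.05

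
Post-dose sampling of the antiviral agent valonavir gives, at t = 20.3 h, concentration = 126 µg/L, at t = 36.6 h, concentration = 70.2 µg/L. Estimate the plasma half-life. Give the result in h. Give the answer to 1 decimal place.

19.3 h

k = ln(C₁/C₂) / (t₂ − t₁) = ln(126/70.2) / (36.6 − 20.3)
  = 0.5849 / 16.30 = 0.03588 h⁻¹
t½ = ln2 / k = 0.693147 / 0.03588 = 19.32 h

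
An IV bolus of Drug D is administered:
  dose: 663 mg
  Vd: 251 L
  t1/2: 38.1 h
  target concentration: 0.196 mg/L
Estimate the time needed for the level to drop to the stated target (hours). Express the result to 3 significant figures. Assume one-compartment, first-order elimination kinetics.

143 h

C₀ = Dose / Vd = 663.0 / 251 = 2.641 mg/L
k = ln2 / t½ = 0.693147 / 38.1 = 0.01819 h⁻¹
t = ln(C₀ / C) / k = ln(2.641 / 0.196) / 0.01819
  = ln(13.47) / 0.01819 = 2.600 / 0.01819 = 142.9 h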